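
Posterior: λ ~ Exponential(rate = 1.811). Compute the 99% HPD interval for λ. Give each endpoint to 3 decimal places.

The exponential density is strictly decreasing on [0, ∞), so the HPD interval is anchored at 0: [0, q] with P(λ ≤ q) = 0.99.
q = −ln(1 − 0.99) / 1.811 = 4.6052 / 1.811 = 2.543.

[0.000, 2.543]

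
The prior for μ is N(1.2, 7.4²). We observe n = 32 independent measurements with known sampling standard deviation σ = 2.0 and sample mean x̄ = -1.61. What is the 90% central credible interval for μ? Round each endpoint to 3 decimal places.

Posterior precision = 1/7.4² + 32/2.0² = 0.0183 + 8.0000 = 8.0183, so posterior SD = 0.3532.
Posterior mean = (1.2/7.4² + 32·-1.61/2.0²) / 8.0183 = -1.6036.
Interval: -1.6036 ± 1.645 × 0.3532 → [-2.184, -1.023].

[-2.184, -1.023]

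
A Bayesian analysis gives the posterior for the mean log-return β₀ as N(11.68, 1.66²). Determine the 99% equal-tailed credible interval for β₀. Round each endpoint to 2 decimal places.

The posterior is symmetric, so the 99% equal-tailed interval is β₀ = 11.68 ± z·1.66 with z = 2.576.
Half-width: 2.576 × 1.66 = 4.28.
11.68 − 4.28 = 7.40; 11.68 + 4.28 = 15.96.

[7.40, 15.96]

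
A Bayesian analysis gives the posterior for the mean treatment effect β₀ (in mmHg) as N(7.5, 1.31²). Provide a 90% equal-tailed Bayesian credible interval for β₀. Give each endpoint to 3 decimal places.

[5.345, 9.655]

The posterior is symmetric, so the 90% equal-tailed interval is β₀ = 7.5 ± z·1.31 with z = 1.645.
Half-width: 1.645 × 1.31 = 2.155.
7.5 − 2.155 = 5.345; 7.5 + 2.155 = 9.655.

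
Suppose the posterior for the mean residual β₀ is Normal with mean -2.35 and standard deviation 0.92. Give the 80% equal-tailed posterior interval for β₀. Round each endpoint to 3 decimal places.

The posterior is symmetric, so the 80% equal-tailed interval is β₀ = -2.35 ± z·0.92 with z = 1.282.
Half-width: 1.282 × 0.92 = 1.179.
-2.35 − 1.179 = -3.529; -2.35 + 1.179 = -1.171.

[-3.529, -1.171]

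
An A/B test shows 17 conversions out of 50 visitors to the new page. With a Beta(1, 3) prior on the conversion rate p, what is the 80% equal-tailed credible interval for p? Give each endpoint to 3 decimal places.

Posterior: Beta(1+17, 3+33) = Beta(18, 36).
Equal-tailed 80% interval: the 0.1 and 0.9 quantiles of Beta(18, 36).
Posterior mean ≈ 0.333, SD ≈ 0.064; a Normal approximation gives roughly [0.252, 0.415].
Exact: F⁻¹(0.1) = 0.253; F⁻¹(0.9) = 0.417.

[0.253, 0.417]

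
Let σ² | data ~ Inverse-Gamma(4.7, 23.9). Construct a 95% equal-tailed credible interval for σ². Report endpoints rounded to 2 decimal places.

[2.44, 16.39]

Inverse-Gamma(4.7, 23.9) quantiles: F⁻¹(0.025) and F⁻¹(0.975).
Equivalently, 1/σ² ~ Gamma(4.7, rate = 23.9); invert its 0.975 and 0.025 quantiles.
Posterior mean ≈ 6.46, SD ≈ 3.93; a Normal approximation gives roughly [-1.25, 14.16].
Exact: lower = 2.44; upper = 16.39.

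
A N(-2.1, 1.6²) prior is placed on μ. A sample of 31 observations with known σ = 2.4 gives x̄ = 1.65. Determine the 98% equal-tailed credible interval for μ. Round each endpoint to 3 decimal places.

[0.428, 2.364]

Posterior precision = 1/1.6² + 31/2.4² = 0.3906 + 5.3819 = 5.7726, so posterior SD = 0.4162.
Posterior mean = (-2.1/1.6² + 31·1.65/2.4²) / 5.7726 = 1.3962.
Interval: 1.3962 ± 2.326 × 0.4162 → [0.428, 2.364].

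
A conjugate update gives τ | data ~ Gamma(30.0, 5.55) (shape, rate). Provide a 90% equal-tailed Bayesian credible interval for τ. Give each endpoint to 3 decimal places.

[3.891, 7.124]

Posterior: Gamma(shape 30.0, rate 5.55).
Equal-tailed 90% interval: Gamma(30.0, 5.55) quantiles at 0.05 and 0.95.
Posterior mean ≈ 5.405, SD ≈ 0.987; a Normal approximation gives roughly [3.782, 7.029].
Exact: lower = 3.891; upper = 7.124.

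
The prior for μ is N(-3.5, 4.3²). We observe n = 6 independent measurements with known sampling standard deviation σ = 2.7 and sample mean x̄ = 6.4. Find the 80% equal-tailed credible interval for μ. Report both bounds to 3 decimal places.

[4.421, 7.158]

Posterior precision = 1/4.3² + 6/2.7² = 0.0541 + 0.8230 = 0.8771, so posterior SD = 1.0677.
Posterior mean = (-3.5/4.3² + 6·6.4/2.7²) / 0.8771 = 5.7896.
Interval: 5.7896 ± 1.282 × 1.0677 → [4.421, 7.158].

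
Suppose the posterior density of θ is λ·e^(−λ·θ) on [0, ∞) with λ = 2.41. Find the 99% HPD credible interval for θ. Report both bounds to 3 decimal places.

The exponential density is strictly decreasing on [0, ∞), so the HPD interval is anchored at 0: [0, q] with P(θ ≤ q) = 0.99.
q = −ln(1 − 0.99) / 2.41 = 4.6052 / 2.41 = 1.911.

[0.000, 1.911]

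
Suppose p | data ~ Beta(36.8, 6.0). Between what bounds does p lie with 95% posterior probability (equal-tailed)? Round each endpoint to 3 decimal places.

Posterior: Beta(36.8, 6.0).
Equal-tailed 95% interval: the 0.025 and 0.975 quantiles of Beta(36.8, 6.0).
Posterior mean ≈ 0.860, SD ≈ 0.052; a Normal approximation gives roughly [0.757, 0.963].
Exact: F⁻¹(0.025) = 0.743; F⁻¹(0.975) = 0.945.

[0.743, 0.945]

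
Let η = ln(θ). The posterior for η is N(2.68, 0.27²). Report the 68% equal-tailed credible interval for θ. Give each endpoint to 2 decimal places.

[11.15, 19.08]

On the log scale the 68% interval is 2.68 ± 0.994 × 0.27 = [2.4115, 2.9485].
Exponentiate: [e^2.4115, e^2.9485] = [11.15, 19.08].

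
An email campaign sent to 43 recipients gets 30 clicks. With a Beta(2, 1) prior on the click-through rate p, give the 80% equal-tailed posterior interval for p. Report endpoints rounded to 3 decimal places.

[0.607, 0.780]

Posterior: Beta(2+30, 1+13) = Beta(32, 14).
Equal-tailed 80% interval: the 0.1 and 0.9 quantiles of Beta(32, 14).
Posterior mean ≈ 0.696, SD ≈ 0.067; a Normal approximation gives roughly [0.610, 0.782].
Exact: F⁻¹(0.1) = 0.607; F⁻¹(0.9) = 0.780.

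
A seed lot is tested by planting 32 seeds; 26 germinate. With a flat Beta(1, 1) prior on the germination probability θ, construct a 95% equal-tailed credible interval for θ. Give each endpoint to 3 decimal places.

Posterior: Beta(1+26, 1+6) = Beta(27, 7).
Equal-tailed 95% interval: the 0.025 and 0.975 quantiles of Beta(27, 7).
Posterior mean ≈ 0.794, SD ≈ 0.068; a Normal approximation gives roughly [0.660, 0.928].
Exact: F⁻¹(0.025) = 0.645; F⁻¹(0.975) = 0.910.

[0.645, 0.910]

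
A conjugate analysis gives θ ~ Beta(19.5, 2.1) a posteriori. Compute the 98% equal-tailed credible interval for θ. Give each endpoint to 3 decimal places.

[0.711, 0.991]

Posterior: Beta(19.5, 2.1).
Equal-tailed 98% interval: the 0.01 and 0.99 quantiles of Beta(19.5, 2.1).
Posterior mean ≈ 0.903, SD ≈ 0.062; a Normal approximation gives roughly [0.758, 1.048].
Exact: F⁻¹(0.01) = 0.711; F⁻¹(0.99) = 0.991.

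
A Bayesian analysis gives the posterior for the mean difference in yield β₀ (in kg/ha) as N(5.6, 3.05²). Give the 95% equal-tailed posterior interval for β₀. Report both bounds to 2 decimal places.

The posterior is symmetric, so the 95% equal-tailed interval is β₀ = 5.6 ± z·3.05 with z = 1.960.
Half-width: 1.960 × 3.05 = 5.98.
5.6 − 5.98 = -0.38; 5.6 + 5.98 = 11.58.

[-0.38, 11.58]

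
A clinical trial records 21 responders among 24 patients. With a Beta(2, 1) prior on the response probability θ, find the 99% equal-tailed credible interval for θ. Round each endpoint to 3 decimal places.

[0.638, 0.973]

Posterior: Beta(2+21, 1+3) = Beta(23, 4).
Equal-tailed 99% interval: the 0.005 and 0.995 quantiles of Beta(23, 4).
Posterior mean ≈ 0.852, SD ≈ 0.067; a Normal approximation gives roughly [0.679, 1.025].
Exact: F⁻¹(0.005) = 0.638; F⁻¹(0.995) = 0.973.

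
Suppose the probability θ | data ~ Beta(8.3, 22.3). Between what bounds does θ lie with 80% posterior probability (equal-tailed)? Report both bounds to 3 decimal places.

Posterior: Beta(8.3, 22.3).
Equal-tailed 80% interval: the 0.1 and 0.9 quantiles of Beta(8.3, 22.3).
Posterior mean ≈ 0.271, SD ≈ 0.079; a Normal approximation gives roughly [0.170, 0.373].
Exact: F⁻¹(0.1) = 0.173; F⁻¹(0.9) = 0.377.

[0.173, 0.377]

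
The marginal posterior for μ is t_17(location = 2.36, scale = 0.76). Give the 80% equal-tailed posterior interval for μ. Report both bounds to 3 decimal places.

[1.347, 3.373]

The t_17 distribution is symmetric; the 80% interval is 2.36 ± t·0.76 with t_{0.9,17} = 1.333.
Half-width: 1.333 × 0.76 = 1.013.
2.36 − 1.013 = 1.347; 2.36 + 1.013 = 3.373.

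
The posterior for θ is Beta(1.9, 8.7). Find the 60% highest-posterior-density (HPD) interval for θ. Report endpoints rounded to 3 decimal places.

The posterior is unimodal and skewed, so the HPD interval has equal density at both endpoints and is the shortest 60% interval.
Solving f(0.039) = f(0.211) with F(0.211) − F(0.039) = 0.60 gives [0.039, 0.211].
For comparison, the equal-tailed interval is [0.080, 0.269]; the HPD is narrower and shifted toward the mode.

[0.039, 0.211]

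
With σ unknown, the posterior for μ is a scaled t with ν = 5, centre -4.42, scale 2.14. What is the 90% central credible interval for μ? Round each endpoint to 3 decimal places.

[-8.732, -0.108]

The t_5 distribution is symmetric; the 90% interval is -4.42 ± t·2.14 with t_{0.95,5} = 2.015.
Half-width: 2.015 × 2.14 = 4.312.
-4.42 − 4.312 = -8.732; -4.42 + 4.312 = -0.108.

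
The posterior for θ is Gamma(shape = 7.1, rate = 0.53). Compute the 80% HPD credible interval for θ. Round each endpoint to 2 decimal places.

The posterior is unimodal and skewed, so the HPD interval has equal density at both endpoints and is the shortest 80% interval.
Solving f(6.47) = f(18.67) with F(18.67) − F(6.47) = 0.80 gives [6.47, 18.67].
For comparison, the equal-tailed interval is [7.49, 20.11]; the HPD is narrower and shifted toward the mode.

[6.47, 18.67]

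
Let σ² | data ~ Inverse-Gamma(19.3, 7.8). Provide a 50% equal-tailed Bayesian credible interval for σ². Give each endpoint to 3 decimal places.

Inverse-Gamma(19.3, 7.8) quantiles: F⁻¹(0.25) and F⁻¹(0.75).
Equivalently, 1/σ² ~ Gamma(19.3, rate = 7.8); invert its 0.75 and 0.25 quantiles.
Posterior mean ≈ 0.426, SD ≈ 0.102; a Normal approximation gives roughly [0.357, 0.495].
Exact: lower = 0.354; upper = 0.482.

[0.354, 0.482]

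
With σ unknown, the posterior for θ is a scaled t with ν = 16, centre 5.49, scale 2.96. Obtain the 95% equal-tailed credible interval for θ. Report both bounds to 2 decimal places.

The t_16 distribution is symmetric; the 95% interval is 5.49 ± t·2.96 with t_{0.975,16} = 2.120.
Half-width: 2.120 × 2.96 = 6.27.
5.49 − 6.27 = -0.78; 5.49 + 6.27 = 11.76.

[-0.78, 11.76]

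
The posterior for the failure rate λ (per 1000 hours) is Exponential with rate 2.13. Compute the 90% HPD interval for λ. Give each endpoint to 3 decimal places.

[0.000, 1.081]

The exponential density is strictly decreasing on [0, ∞), so the HPD interval is anchored at 0: [0, q] with P(λ ≤ q) = 0.90.
q = −ln(1 − 0.90) / 2.13 = 2.3026 / 2.13 = 1.081.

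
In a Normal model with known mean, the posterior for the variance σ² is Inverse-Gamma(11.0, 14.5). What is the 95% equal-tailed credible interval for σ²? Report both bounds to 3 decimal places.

[0.788, 2.641]

Inverse-Gamma(11.0, 14.5) quantiles: F⁻¹(0.025) and F⁻¹(0.975).
Equivalently, 1/σ² ~ Gamma(11.0, rate = 14.5); invert its 0.975 and 0.025 quantiles.
Posterior mean ≈ 1.450, SD ≈ 0.483; a Normal approximation gives roughly [0.503, 2.397].
Exact: lower = 0.788; upper = 2.641.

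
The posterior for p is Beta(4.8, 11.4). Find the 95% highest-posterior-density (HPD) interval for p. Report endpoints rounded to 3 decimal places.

[0.094, 0.512]

The posterior is unimodal and skewed, so the HPD interval has equal density at both endpoints and is the shortest 95% interval.
Solving f(0.094) = f(0.512) with F(0.512) − F(0.094) = 0.95 gives [0.094, 0.512].
For comparison, the equal-tailed interval is [0.108, 0.532]; the HPD is narrower and shifted toward the mode.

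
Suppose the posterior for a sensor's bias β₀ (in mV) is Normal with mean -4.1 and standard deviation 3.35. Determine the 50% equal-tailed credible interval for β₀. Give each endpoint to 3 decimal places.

The posterior is symmetric, so the 50% equal-tailed interval is β₀ = -4.1 ± z·3.35 with z = 0.674.
Half-width: 0.674 × 3.35 = 2.260.
-4.1 − 2.260 = -6.360; -4.1 + 2.260 = -1.840.

[-6.360, -1.840]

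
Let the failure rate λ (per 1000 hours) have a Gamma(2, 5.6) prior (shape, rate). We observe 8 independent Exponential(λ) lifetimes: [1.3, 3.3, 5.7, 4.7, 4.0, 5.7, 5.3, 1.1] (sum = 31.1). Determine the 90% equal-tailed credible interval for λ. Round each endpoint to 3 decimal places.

Posterior: Gamma(2+8, 5.6+31.1) = Gamma(10, 36.7) (shape, rate).
Equal-tailed 90% interval: Gamma(10, 36.7) quantiles at 0.05 and 0.95.
Posterior mean ≈ 0.272, SD ≈ 0.086; a Normal approximation gives roughly [0.131, 0.414].
Exact: lower = 0.148; upper = 0.428.

[0.148, 0.428]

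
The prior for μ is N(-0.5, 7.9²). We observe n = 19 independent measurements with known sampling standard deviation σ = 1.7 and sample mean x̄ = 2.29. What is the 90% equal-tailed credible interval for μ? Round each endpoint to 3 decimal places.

[1.642, 2.924]

Posterior precision = 1/7.9² + 19/1.7² = 0.0160 + 6.5744 = 6.5904, so posterior SD = 0.3895.
Posterior mean = (-0.5/7.9² + 19·2.29/1.7²) / 6.5904 = 2.2832.
Interval: 2.2832 ± 1.645 × 0.3895 → [1.642, 2.924].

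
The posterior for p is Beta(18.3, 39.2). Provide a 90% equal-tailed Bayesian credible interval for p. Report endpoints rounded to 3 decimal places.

Posterior: Beta(18.3, 39.2).
Equal-tailed 90% interval: the 0.05 and 0.95 quantiles of Beta(18.3, 39.2).
Posterior mean ≈ 0.318, SD ≈ 0.061; a Normal approximation gives roughly [0.218, 0.418].
Exact: F⁻¹(0.05) = 0.222; F⁻¹(0.95) = 0.422.

[0.222, 0.422]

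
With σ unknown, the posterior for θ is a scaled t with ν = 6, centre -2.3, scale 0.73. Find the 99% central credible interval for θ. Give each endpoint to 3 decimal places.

[-5.006, 0.406]

The t_6 distribution is symmetric; the 99% interval is -2.3 ± t·0.73 with t_{0.995,6} = 3.707.
Half-width: 3.707 × 0.73 = 2.706.
-2.3 − 2.706 = -5.006; -2.3 + 2.706 = 0.406.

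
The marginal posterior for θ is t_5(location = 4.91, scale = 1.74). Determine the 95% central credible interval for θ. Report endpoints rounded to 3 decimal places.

The t_5 distribution is symmetric; the 95% interval is 4.91 ± t·1.74 with t_{0.975,5} = 2.571.
Half-width: 2.571 × 1.74 = 4.473.
4.91 − 4.473 = 0.437; 4.91 + 4.473 = 9.383.

[0.437, 9.383]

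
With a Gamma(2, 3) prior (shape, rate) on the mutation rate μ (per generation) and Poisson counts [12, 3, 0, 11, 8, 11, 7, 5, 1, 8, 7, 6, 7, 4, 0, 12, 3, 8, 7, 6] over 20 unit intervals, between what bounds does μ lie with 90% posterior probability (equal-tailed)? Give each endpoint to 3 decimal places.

[4.782, 6.398]

Posterior: Gamma(2+126, 3+20) = Gamma(128, 23) (shape, rate).
Equal-tailed 90% interval: Gamma(128, 23) quantiles at 0.05 and 0.95.
Posterior mean ≈ 5.565, SD ≈ 0.492; a Normal approximation gives roughly [4.756, 6.374].
Exact: lower = 4.782; upper = 6.398.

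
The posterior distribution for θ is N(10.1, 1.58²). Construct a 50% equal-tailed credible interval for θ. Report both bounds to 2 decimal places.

[9.03, 11.17]

The posterior is symmetric, so the 50% equal-tailed interval is θ = 10.1 ± z·1.58 with z = 0.674.
Half-width: 0.674 × 1.58 = 1.07.
10.1 − 1.07 = 9.03; 10.1 + 1.07 = 11.17.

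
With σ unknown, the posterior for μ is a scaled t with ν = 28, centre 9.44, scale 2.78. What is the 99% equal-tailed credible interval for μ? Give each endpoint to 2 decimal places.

The t_28 distribution is symmetric; the 99% interval is 9.44 ± t·2.78 with t_{0.995,28} = 2.763.
Half-width: 2.763 × 2.78 = 7.68.
9.44 − 7.68 = 1.76; 9.44 + 7.68 = 17.12.

[1.76, 17.12]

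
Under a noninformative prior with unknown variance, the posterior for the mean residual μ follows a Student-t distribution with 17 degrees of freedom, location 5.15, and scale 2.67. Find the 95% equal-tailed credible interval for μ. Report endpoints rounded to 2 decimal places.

[-0.48, 10.78]

The t_17 distribution is symmetric; the 95% interval is 5.15 ± t·2.67 with t_{0.975,17} = 2.110.
Half-width: 2.110 × 2.67 = 5.63.
5.15 − 5.63 = -0.48; 5.15 + 5.63 = 10.78.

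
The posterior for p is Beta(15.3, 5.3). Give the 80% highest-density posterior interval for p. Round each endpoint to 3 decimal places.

[0.635, 0.874]

The posterior is unimodal and skewed, so the HPD interval has equal density at both endpoints and is the shortest 80% interval.
Solving f(0.635) = f(0.874) with F(0.874) − F(0.635) = 0.80 gives [0.635, 0.874].
For comparison, the equal-tailed interval is [0.616, 0.859]; the HPD is narrower and shifted toward the mode.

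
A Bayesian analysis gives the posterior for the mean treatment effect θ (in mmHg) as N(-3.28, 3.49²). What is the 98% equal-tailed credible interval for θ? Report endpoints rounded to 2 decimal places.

The posterior is symmetric, so the 98% equal-tailed interval is θ = -3.28 ± z·3.49 with z = 2.326.
Half-width: 2.326 × 3.49 = 8.12.
-3.28 − 8.12 = -11.40; -3.28 + 8.12 = 4.84.

[-11.40, 4.84]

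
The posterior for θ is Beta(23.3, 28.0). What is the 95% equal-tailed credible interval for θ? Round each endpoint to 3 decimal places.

Posterior: Beta(23.3, 28.0).
Equal-tailed 95% interval: the 0.025 and 0.975 quantiles of Beta(23.3, 28.0).
Posterior mean ≈ 0.454, SD ≈ 0.069; a Normal approximation gives roughly [0.319, 0.589].
Exact: F⁻¹(0.025) = 0.322; F⁻¹(0.975) = 0.590.

[0.322, 0.590]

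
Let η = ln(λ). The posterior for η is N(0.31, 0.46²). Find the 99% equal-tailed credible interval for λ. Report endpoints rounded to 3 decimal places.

On the log scale the 99% interval is 0.31 ± 2.576 × 0.46 = [-0.8749, 1.4949].
Exponentiate: [e^-0.8749, e^1.4949] = [0.417, 4.459].

[0.417, 4.459]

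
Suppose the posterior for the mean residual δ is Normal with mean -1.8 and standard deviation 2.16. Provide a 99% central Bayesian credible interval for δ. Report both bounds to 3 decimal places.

[-7.364, 3.764]

The posterior is symmetric, so the 99% equal-tailed interval is δ = -1.8 ± z·2.16 with z = 2.576.
Half-width: 2.576 × 2.16 = 5.564.
-1.8 − 5.564 = -7.364; -1.8 + 5.564 = 3.764.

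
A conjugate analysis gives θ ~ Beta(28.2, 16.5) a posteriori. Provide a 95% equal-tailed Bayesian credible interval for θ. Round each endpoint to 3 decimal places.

[0.486, 0.764]

Posterior: Beta(28.2, 16.5).
Equal-tailed 95% interval: the 0.025 and 0.975 quantiles of Beta(28.2, 16.5).
Posterior mean ≈ 0.631, SD ≈ 0.071; a Normal approximation gives roughly [0.491, 0.771].
Exact: F⁻¹(0.025) = 0.486; F⁻¹(0.975) = 0.764.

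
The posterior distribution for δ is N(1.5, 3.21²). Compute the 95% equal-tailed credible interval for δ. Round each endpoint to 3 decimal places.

The posterior is symmetric, so the 95% equal-tailed interval is δ = 1.5 ± z·3.21 with z = 1.960.
Half-width: 1.960 × 3.21 = 6.291.
1.5 − 6.291 = -4.791; 1.5 + 6.291 = 7.791.

[-4.791, 7.791]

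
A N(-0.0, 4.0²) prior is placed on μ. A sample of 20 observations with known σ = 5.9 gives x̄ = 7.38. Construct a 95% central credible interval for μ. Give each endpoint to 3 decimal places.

[4.200, 9.112]

Posterior precision = 1/4.0² + 20/5.9² = 0.0625 + 0.5745 = 0.6370, so posterior SD = 1.2529.
Posterior mean = (-0.0/4.0² + 20·7.38/5.9²) / 0.6370 = 6.6560.
Interval: 6.6560 ± 1.960 × 1.2529 → [4.200, 9.112].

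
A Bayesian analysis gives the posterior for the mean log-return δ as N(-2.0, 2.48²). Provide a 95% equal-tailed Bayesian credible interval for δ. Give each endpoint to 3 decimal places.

The posterior is symmetric, so the 95% equal-tailed interval is δ = -2.0 ± z·2.48 with z = 1.960.
Half-width: 1.960 × 2.48 = 4.861.
-2.0 − 4.861 = -6.861; -2.0 + 4.861 = 2.861.

[-6.861, 2.861]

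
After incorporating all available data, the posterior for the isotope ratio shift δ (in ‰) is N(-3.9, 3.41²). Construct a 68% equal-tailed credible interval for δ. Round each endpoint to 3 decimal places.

[-7.291, -0.509]

The posterior is symmetric, so the 68% equal-tailed interval is δ = -3.9 ± z·3.41 with z = 0.994.
Half-width: 0.994 × 3.41 = 3.391.
-3.9 − 3.391 = -7.291; -3.9 + 3.391 = -0.509.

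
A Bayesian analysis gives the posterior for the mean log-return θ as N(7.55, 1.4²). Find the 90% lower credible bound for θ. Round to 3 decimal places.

Need L with P(θ ≥ L) = 0.90: L = 7.55 − z_{0.1}·1.4.
z = 1.282; L = 7.55 − 1.282 × 1.4 = 5.756.

5.756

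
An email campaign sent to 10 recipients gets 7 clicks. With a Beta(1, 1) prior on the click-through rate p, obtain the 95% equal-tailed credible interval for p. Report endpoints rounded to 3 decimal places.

Posterior: Beta(1+7, 1+3) = Beta(8, 4).
Equal-tailed 95% interval: the 0.025 and 0.975 quantiles of Beta(8, 4).
Posterior mean ≈ 0.667, SD ≈ 0.131; a Normal approximation gives roughly [0.410, 0.923].
Exact: F⁻¹(0.025) = 0.390; F⁻¹(0.975) = 0.891.

[0.390, 0.891]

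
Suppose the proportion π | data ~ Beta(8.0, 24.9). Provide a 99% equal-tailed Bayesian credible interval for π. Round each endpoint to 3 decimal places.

Posterior: Beta(8.0, 24.9).
Equal-tailed 99% interval: the 0.005 and 0.995 quantiles of Beta(8.0, 24.9).
Posterior mean ≈ 0.243, SD ≈ 0.074; a Normal approximation gives roughly [0.053, 0.433].
Exact: F⁻¹(0.005) = 0.087; F⁻¹(0.995) = 0.456.

[0.087, 0.456]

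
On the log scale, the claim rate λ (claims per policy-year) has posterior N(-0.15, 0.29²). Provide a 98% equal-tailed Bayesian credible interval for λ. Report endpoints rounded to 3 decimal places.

On the log scale the 98% interval is -0.15 ± 2.326 × 0.29 = [-0.8246, 0.5246].
Exponentiate: [e^-0.8246, e^0.5246] = [0.438, 1.690].

[0.438, 1.690]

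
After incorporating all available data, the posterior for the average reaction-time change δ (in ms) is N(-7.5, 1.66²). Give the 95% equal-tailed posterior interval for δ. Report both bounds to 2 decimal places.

[-10.75, -4.25]

The posterior is symmetric, so the 95% equal-tailed interval is δ = -7.5 ± z·1.66 with z = 1.960.
Half-width: 1.960 × 1.66 = 3.25.
-7.5 − 3.25 = -10.75; -7.5 + 3.25 = -4.25.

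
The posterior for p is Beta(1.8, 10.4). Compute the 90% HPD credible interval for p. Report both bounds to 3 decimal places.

[0.006, 0.286]

The posterior is unimodal and skewed, so the HPD interval has equal density at both endpoints and is the shortest 90% interval.
Solving f(0.006) = f(0.286) with F(0.286) − F(0.006) = 0.90 gives [0.006, 0.286].
For comparison, the equal-tailed interval is [0.025, 0.336]; the HPD is narrower and shifted toward the mode.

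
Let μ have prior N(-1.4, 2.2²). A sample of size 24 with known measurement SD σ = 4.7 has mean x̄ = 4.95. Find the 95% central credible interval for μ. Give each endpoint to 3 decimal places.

Posterior precision = 1/2.2² + 24/4.7² = 0.2066 + 1.0865 = 1.2931, so posterior SD = 0.8794.
Posterior mean = (-1.4/2.2² + 24·4.95/4.7²) / 1.2931 = 3.9354.
Interval: 3.9354 ± 1.960 × 0.8794 → [2.212, 5.659].

[2.212, 5.659]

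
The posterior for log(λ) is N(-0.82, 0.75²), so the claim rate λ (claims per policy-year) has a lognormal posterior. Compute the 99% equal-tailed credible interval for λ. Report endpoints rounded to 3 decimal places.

On the log scale the 99% interval is -0.82 ± 2.576 × 0.75 = [-2.7519, 1.1119].
Exponentiate: [e^-2.7519, e^1.1119] = [0.064, 3.040].

[0.064, 3.040]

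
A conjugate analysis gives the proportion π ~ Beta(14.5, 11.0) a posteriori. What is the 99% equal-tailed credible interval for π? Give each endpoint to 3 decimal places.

[0.320, 0.798]

Posterior: Beta(14.5, 11.0).
Equal-tailed 99% interval: the 0.005 and 0.995 quantiles of Beta(14.5, 11.0).
Posterior mean ≈ 0.569, SD ≈ 0.096; a Normal approximation gives roughly [0.321, 0.816].
Exact: F⁻¹(0.005) = 0.320; F⁻¹(0.995) = 0.798.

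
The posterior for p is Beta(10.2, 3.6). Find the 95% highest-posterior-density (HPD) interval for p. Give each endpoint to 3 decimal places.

The posterior is unimodal and skewed, so the HPD interval has equal density at both endpoints and is the shortest 95% interval.
Solving f(0.516) = f(0.943) with F(0.943) − F(0.516) = 0.95 gives [0.516, 0.943].
For comparison, the equal-tailed interval is [0.488, 0.925]; the HPD is narrower and shifted toward the mode.

[0.516, 0.943]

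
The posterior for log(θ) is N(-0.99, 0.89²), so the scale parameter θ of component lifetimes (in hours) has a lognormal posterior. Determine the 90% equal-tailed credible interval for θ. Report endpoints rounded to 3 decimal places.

[0.086, 1.606]

On the log scale the 90% interval is -0.99 ± 1.645 × 0.89 = [-2.4539, 0.4739].
Exponentiate: [e^-2.4539, e^0.4739] = [0.086, 1.606].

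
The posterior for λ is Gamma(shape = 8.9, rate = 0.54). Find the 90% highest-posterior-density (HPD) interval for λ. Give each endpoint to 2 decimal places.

[7.59, 25.06]

The posterior is unimodal and skewed, so the HPD interval has equal density at both endpoints and is the shortest 90% interval.
Solving f(7.59) = f(25.06) with F(25.06) − F(7.59) = 0.90 gives [7.59, 25.06].
For comparison, the equal-tailed interval is [8.56, 26.49]; the HPD is narrower and shifted toward the mode.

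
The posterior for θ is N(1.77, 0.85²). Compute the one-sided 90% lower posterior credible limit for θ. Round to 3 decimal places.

0.681

Need L with P(θ ≥ L) = 0.90: L = 1.77 − z_{0.1}·0.85.
z = 1.282; L = 1.77 − 1.282 × 0.85 = 0.681.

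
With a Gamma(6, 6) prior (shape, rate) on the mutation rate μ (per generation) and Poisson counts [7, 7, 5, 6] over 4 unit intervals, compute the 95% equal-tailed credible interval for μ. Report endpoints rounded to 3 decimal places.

[2.106, 4.283]

Posterior: Gamma(6+25, 6+4) = Gamma(31, 10) (shape, rate).
Equal-tailed 95% interval: Gamma(31, 10) quantiles at 0.025 and 0.975.
Posterior mean ≈ 3.100, SD ≈ 0.557; a Normal approximation gives roughly [2.009, 4.191].
Exact: lower = 2.106; upper = 4.283.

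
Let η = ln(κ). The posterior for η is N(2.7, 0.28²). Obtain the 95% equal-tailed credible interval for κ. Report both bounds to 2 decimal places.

[8.60, 25.76]

On the log scale the 95% interval is 2.7 ± 1.960 × 0.28 = [2.1512, 3.2488].
Exponentiate: [e^2.1512, e^3.2488] = [8.60, 25.76].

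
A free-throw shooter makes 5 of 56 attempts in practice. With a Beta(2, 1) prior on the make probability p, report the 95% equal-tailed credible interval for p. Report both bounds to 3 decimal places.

[0.050, 0.212]

Posterior: Beta(2+5, 1+51) = Beta(7, 52).
Equal-tailed 95% interval: the 0.025 and 0.975 quantiles of Beta(7, 52).
Posterior mean ≈ 0.119, SD ≈ 0.042; a Normal approximation gives roughly [0.037, 0.200].
Exact: F⁻¹(0.025) = 0.050; F⁻¹(0.975) = 0.212.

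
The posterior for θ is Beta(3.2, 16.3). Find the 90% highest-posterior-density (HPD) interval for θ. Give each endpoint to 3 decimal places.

The posterior is unimodal and skewed, so the HPD interval has equal density at both endpoints and is the shortest 90% interval.
Solving f(0.035) = f(0.287) with F(0.287) − F(0.035) = 0.90 gives [0.035, 0.287].
For comparison, the equal-tailed interval is [0.052, 0.316]; the HPD is narrower and shifted toward the mode.

[0.035, 0.287]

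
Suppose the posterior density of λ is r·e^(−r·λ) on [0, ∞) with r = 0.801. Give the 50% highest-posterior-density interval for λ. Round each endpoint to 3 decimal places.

The exponential density is strictly decreasing on [0, ∞), so the HPD interval is anchored at 0: [0, q] with P(λ ≤ q) = 0.50.
q = −ln(1 − 0.50) / 0.801 = 0.6931 / 0.801 = 0.865.

[0.000, 0.865]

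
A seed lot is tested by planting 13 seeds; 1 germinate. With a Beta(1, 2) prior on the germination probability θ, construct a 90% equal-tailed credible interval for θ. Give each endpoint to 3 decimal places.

Posterior: Beta(1+1, 2+12) = Beta(2, 14).
Equal-tailed 90% interval: the 0.05 and 0.95 quantiles of Beta(2, 14).
Posterior mean ≈ 0.125, SD ≈ 0.080; a Normal approximation gives roughly [-0.007, 0.257].
Exact: F⁻¹(0.05) = 0.024; F⁻¹(0.95) = 0.279.

[0.024, 0.279]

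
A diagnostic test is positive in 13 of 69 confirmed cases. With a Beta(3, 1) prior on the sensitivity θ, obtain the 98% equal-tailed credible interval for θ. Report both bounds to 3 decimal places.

[0.120, 0.341]

Posterior: Beta(3+13, 1+56) = Beta(16, 57).
Equal-tailed 98% interval: the 0.01 and 0.99 quantiles of Beta(16, 57).
Posterior mean ≈ 0.219, SD ≈ 0.048; a Normal approximation gives roughly [0.107, 0.331].
Exact: F⁻¹(0.01) = 0.120; F⁻¹(0.99) = 0.341.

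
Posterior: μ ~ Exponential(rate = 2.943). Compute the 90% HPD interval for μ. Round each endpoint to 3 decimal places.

The exponential density is strictly decreasing on [0, ∞), so the HPD interval is anchored at 0: [0, q] with P(μ ≤ q) = 0.90.
q = −ln(1 − 0.90) / 2.943 = 2.3026 / 2.943 = 0.782.

[0.000, 0.782]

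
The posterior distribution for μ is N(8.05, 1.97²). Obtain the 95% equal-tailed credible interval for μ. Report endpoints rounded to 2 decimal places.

[4.19, 11.91]

The posterior is symmetric, so the 95% equal-tailed interval is μ = 8.05 ± z·1.97 with z = 1.960.
Half-width: 1.960 × 1.97 = 3.86.
8.05 − 3.86 = 4.19; 8.05 + 3.86 = 11.91.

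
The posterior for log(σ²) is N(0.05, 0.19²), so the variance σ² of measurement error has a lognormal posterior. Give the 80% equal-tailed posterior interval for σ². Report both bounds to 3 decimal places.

[0.824, 1.341]

On the log scale the 80% interval is 0.05 ± 1.282 × 0.19 = [-0.1935, 0.2935].
Exponentiate: [e^-0.1935, e^0.2935] = [0.824, 1.341].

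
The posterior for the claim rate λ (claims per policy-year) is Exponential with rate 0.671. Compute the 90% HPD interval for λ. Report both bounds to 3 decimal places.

The exponential density is strictly decreasing on [0, ∞), so the HPD interval is anchored at 0: [0, q] with P(λ ≤ q) = 0.90.
q = −ln(1 − 0.90) / 0.671 = 2.3026 / 0.671 = 3.432.

[0.000, 3.432]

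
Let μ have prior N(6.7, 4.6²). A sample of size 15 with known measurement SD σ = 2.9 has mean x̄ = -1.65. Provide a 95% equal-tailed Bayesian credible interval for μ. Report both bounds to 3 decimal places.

[-2.883, 0.014]

Posterior precision = 1/4.6² + 15/2.9² = 0.0473 + 1.7836 = 1.8308, so posterior SD = 0.7390.
Posterior mean = (6.7/4.6² + 15·-1.65/2.9²) / 1.8308 = -1.4345.
Interval: -1.4345 ± 1.960 × 0.7390 → [-2.883, 0.014].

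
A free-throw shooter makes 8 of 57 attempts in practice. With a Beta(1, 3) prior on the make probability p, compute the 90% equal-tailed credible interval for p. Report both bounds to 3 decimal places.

[0.081, 0.228]

Posterior: Beta(1+8, 3+49) = Beta(9, 52).
Equal-tailed 90% interval: the 0.05 and 0.95 quantiles of Beta(9, 52).
Posterior mean ≈ 0.148, SD ≈ 0.045; a Normal approximation gives roughly [0.073, 0.222].
Exact: F⁻¹(0.05) = 0.081; F⁻¹(0.95) = 0.228.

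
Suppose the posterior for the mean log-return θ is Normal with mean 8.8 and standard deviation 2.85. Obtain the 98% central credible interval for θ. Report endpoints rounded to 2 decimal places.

The posterior is symmetric, so the 98% equal-tailed interval is θ = 8.8 ± z·2.85 with z = 2.326.
Half-width: 2.326 × 2.85 = 6.63.
8.8 − 6.63 = 2.17; 8.8 + 6.63 = 15.43.

[2.17, 15.43]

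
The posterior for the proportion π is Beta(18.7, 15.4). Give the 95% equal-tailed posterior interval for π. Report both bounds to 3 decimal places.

[0.382, 0.709]

Posterior: Beta(18.7, 15.4).
Equal-tailed 95% interval: the 0.025 and 0.975 quantiles of Beta(18.7, 15.4).
Posterior mean ≈ 0.548, SD ≈ 0.084; a Normal approximation gives roughly [0.384, 0.713].
Exact: F⁻¹(0.025) = 0.382; F⁻¹(0.975) = 0.709.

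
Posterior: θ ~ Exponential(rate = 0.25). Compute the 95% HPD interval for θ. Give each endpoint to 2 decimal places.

The exponential density is strictly decreasing on [0, ∞), so the HPD interval is anchored at 0: [0, q] with P(θ ≤ q) = 0.95.
q = −ln(1 − 0.95) / 0.25 = 2.9957 / 0.25 = 11.98.

[0.00, 11.98]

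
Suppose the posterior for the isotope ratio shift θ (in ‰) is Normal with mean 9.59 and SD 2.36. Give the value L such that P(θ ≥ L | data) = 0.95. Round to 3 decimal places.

5.708

Need L with P(θ ≥ L) = 0.95: L = 9.59 − z_{0.05}·2.36.
z = 1.645; L = 9.59 − 1.645 × 2.36 = 5.708.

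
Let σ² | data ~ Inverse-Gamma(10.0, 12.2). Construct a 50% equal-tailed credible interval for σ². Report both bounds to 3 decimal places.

[1.024, 1.579]

Inverse-Gamma(10.0, 12.2) quantiles: F⁻¹(0.25) and F⁻¹(0.75).
Equivalently, 1/σ² ~ Gamma(10.0, rate = 12.2); invert its 0.75 and 0.25 quantiles.
Posterior mean ≈ 1.356, SD ≈ 0.479; a Normal approximation gives roughly [1.032, 1.679].
Exact: lower = 1.024; upper = 1.579.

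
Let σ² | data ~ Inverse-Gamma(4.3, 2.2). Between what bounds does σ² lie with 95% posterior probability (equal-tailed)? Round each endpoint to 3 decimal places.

Inverse-Gamma(4.3, 2.2) quantiles: F⁻¹(0.025) and F⁻¹(0.975).
Equivalently, 1/σ² ~ Gamma(4.3, rate = 2.2); invert its 0.975 and 0.025 quantiles.
Posterior mean ≈ 0.667, SD ≈ 0.440; a Normal approximation gives roughly [-0.195, 1.528].
Exact: lower = 0.239; upper = 1.768.

[0.239, 1.768]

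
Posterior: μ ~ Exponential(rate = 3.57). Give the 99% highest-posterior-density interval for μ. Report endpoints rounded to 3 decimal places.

The exponential density is strictly decreasing on [0, ∞), so the HPD interval is anchored at 0: [0, q] with P(μ ≤ q) = 0.99.
q = −ln(1 − 0.99) / 3.57 = 4.6052 / 3.57 = 1.290.

[0.000, 1.290]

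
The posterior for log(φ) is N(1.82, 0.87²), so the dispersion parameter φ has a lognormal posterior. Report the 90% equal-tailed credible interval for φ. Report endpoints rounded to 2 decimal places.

[1.48, 25.82]

On the log scale the 90% interval is 1.82 ± 1.645 × 0.87 = [0.3890, 3.2510].
Exponentiate: [e^0.3890, e^3.2510] = [1.48, 25.82].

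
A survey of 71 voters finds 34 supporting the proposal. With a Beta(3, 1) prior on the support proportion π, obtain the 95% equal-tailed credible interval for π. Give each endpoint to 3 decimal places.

[0.381, 0.606]

Posterior: Beta(3+34, 1+37) = Beta(37, 38).
Equal-tailed 95% interval: the 0.025 and 0.975 quantiles of Beta(37, 38).
Posterior mean ≈ 0.493, SD ≈ 0.057; a Normal approximation gives roughly [0.381, 0.606].
Exact: F⁻¹(0.025) = 0.381; F⁻¹(0.975) = 0.606.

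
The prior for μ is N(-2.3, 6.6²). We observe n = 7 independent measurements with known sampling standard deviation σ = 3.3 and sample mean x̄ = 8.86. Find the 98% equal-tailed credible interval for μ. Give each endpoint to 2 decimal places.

[5.62, 11.33]

Posterior precision = 1/6.6² + 7/3.3² = 0.0230 + 0.6428 = 0.6657, so posterior SD = 1.2256.
Posterior mean = (-2.3/6.6² + 7·8.86/3.3²) / 0.6657 = 8.4752.
Interval: 8.4752 ± 2.326 × 1.2256 → [5.62, 11.33].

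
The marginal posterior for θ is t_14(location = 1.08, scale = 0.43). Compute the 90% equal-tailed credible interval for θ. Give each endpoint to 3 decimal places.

[0.323, 1.837]

The t_14 distribution is symmetric; the 90% interval is 1.08 ± t·0.43 with t_{0.95,14} = 1.761.
Half-width: 1.761 × 0.43 = 0.757.
1.08 − 0.757 = 0.323; 1.08 + 0.757 = 1.837.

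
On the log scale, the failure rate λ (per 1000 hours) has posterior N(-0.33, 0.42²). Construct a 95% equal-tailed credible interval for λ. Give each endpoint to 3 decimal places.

[0.316, 1.638]

On the log scale the 95% interval is -0.33 ± 1.960 × 0.42 = [-1.1532, 0.4932].
Exponentiate: [e^-1.1532, e^0.4932] = [0.316, 1.638].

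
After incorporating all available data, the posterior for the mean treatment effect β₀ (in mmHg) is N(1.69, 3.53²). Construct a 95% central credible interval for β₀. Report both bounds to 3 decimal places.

[-5.229, 8.609]

The posterior is symmetric, so the 95% equal-tailed interval is β₀ = 1.69 ± z·3.53 with z = 1.960.
Half-width: 1.960 × 3.53 = 6.919.
1.69 − 6.919 = -5.229; 1.69 + 6.919 = 8.609.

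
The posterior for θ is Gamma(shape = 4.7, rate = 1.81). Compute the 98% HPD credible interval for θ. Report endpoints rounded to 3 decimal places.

[0.433, 5.701]

The posterior is unimodal and skewed, so the HPD interval has equal density at both endpoints and is the shortest 98% interval.
Solving f(0.433) = f(5.701) with F(5.701) − F(0.433) = 0.98 gives [0.433, 5.701].
For comparison, the equal-tailed interval is [0.628, 6.157]; the HPD is narrower and shifted toward the mode.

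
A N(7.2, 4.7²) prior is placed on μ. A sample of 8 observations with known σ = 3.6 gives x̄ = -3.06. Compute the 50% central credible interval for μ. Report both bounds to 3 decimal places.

[-3.188, -1.530]

Posterior precision = 1/4.7² + 8/3.6² = 0.0453 + 0.6173 = 0.6626, so posterior SD = 1.2285.
Posterior mean = (7.2/4.7² + 8·-3.06/3.6²) / 0.6626 = -2.3590.
Interval: -2.3590 ± 0.674 × 1.2285 → [-3.188, -1.530].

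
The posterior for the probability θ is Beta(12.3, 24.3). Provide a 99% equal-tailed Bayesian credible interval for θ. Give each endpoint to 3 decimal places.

Posterior: Beta(12.3, 24.3).
Equal-tailed 99% interval: the 0.005 and 0.995 quantiles of Beta(12.3, 24.3).
Posterior mean ≈ 0.336, SD ≈ 0.077; a Normal approximation gives roughly [0.138, 0.534].
Exact: F⁻¹(0.005) = 0.159; F⁻¹(0.995) = 0.546.

[0.159, 0.546]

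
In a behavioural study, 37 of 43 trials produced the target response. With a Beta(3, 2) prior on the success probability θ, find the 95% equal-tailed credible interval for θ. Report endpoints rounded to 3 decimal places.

[0.717, 0.924]

Posterior: Beta(3+37, 2+6) = Beta(40, 8).
Equal-tailed 95% interval: the 0.025 and 0.975 quantiles of Beta(40, 8).
Posterior mean ≈ 0.833, SD ≈ 0.053; a Normal approximation gives roughly [0.729, 0.938].
Exact: F⁻¹(0.025) = 0.717; F⁻¹(0.975) = 0.924.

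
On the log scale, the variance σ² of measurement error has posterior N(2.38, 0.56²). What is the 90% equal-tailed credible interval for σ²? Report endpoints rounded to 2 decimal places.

[4.30, 27.14]

On the log scale the 90% interval is 2.38 ± 1.645 × 0.56 = [1.4589, 3.3011].
Exponentiate: [e^1.4589, e^3.3011] = [4.30, 27.14].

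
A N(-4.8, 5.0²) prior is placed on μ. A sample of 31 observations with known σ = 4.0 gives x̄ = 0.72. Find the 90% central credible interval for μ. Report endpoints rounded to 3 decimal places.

Posterior precision = 1/5.0² + 31/4.0² = 0.0400 + 1.9375 = 1.9775, so posterior SD = 0.7111.
Posterior mean = (-4.8/5.0² + 31·0.72/4.0²) / 1.9775 = 0.6083.
Interval: 0.6083 ± 1.645 × 0.7111 → [-0.561, 1.778].

[-0.561, 1.778]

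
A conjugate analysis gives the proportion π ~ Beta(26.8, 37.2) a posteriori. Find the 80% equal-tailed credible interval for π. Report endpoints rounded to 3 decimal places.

[0.340, 0.498]

Posterior: Beta(26.8, 37.2).
Equal-tailed 80% interval: the 0.1 and 0.9 quantiles of Beta(26.8, 37.2).
Posterior mean ≈ 0.419, SD ≈ 0.061; a Normal approximation gives roughly [0.340, 0.497].
Exact: F⁻¹(0.1) = 0.340; F⁻¹(0.9) = 0.498.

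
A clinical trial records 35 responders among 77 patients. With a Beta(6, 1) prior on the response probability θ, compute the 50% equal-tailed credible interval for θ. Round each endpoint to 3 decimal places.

Posterior: Beta(6+35, 1+42) = Beta(41, 43).
Equal-tailed 50% interval: the 0.25 and 0.75 quantiles of Beta(41, 43).
Posterior mean ≈ 0.488, SD ≈ 0.054; a Normal approximation gives roughly [0.452, 0.525].
Exact: F⁻¹(0.25) = 0.451; F⁻¹(0.75) = 0.525.

[0.451, 0.525]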